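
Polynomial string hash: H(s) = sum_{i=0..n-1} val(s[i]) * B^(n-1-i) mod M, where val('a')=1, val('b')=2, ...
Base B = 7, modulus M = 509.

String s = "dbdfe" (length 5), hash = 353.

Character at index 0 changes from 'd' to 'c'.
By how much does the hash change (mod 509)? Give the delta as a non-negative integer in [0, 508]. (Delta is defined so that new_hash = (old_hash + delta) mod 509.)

Delta formula: (val(new) - val(old)) * B^(n-1-k) mod M
  val('c') - val('d') = 3 - 4 = -1
  B^(n-1-k) = 7^4 mod 509 = 365
  Delta = -1 * 365 mod 509 = 144

Answer: 144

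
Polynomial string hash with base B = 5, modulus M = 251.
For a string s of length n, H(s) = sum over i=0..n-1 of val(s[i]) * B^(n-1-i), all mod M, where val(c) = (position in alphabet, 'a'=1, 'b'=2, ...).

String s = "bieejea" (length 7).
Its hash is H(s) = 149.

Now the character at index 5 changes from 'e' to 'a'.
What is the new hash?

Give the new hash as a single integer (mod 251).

Answer: 129

Derivation:
val('e') = 5, val('a') = 1
Position k = 5, exponent = n-1-k = 1
B^1 mod M = 5^1 mod 251 = 5
Delta = (1 - 5) * 5 mod 251 = 231
New hash = (149 + 231) mod 251 = 129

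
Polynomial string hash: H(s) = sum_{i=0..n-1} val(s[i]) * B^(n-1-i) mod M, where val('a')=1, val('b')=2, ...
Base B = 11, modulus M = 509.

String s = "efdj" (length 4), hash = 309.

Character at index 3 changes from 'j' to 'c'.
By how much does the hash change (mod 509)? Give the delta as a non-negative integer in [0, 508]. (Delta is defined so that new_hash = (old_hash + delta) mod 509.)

Answer: 502

Derivation:
Delta formula: (val(new) - val(old)) * B^(n-1-k) mod M
  val('c') - val('j') = 3 - 10 = -7
  B^(n-1-k) = 11^0 mod 509 = 1
  Delta = -7 * 1 mod 509 = 502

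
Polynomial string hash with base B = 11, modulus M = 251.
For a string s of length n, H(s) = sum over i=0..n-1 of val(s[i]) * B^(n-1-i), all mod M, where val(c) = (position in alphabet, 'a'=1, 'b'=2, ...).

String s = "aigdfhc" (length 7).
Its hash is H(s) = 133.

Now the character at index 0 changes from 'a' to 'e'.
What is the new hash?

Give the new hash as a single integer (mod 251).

val('a') = 1, val('e') = 5
Position k = 0, exponent = n-1-k = 6
B^6 mod M = 11^6 mod 251 = 3
Delta = (5 - 1) * 3 mod 251 = 12
New hash = (133 + 12) mod 251 = 145

Answer: 145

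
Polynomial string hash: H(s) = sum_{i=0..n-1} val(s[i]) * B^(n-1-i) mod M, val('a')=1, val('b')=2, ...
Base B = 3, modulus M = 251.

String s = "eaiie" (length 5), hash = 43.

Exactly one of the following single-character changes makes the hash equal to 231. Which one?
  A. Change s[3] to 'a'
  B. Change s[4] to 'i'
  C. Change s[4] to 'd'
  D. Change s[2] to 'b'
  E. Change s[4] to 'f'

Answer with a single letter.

Answer: D

Derivation:
Option A: s[3]='i'->'a', delta=(1-9)*3^1 mod 251 = 227, hash=43+227 mod 251 = 19
Option B: s[4]='e'->'i', delta=(9-5)*3^0 mod 251 = 4, hash=43+4 mod 251 = 47
Option C: s[4]='e'->'d', delta=(4-5)*3^0 mod 251 = 250, hash=43+250 mod 251 = 42
Option D: s[2]='i'->'b', delta=(2-9)*3^2 mod 251 = 188, hash=43+188 mod 251 = 231 <-- target
Option E: s[4]='e'->'f', delta=(6-5)*3^0 mod 251 = 1, hash=43+1 mod 251 = 44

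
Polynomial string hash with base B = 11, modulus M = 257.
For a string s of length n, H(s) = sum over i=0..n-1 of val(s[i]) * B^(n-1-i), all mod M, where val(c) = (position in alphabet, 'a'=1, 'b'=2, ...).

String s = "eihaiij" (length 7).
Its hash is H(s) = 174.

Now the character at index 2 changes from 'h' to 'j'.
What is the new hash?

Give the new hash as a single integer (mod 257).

Answer: 158

Derivation:
val('h') = 8, val('j') = 10
Position k = 2, exponent = n-1-k = 4
B^4 mod M = 11^4 mod 257 = 249
Delta = (10 - 8) * 249 mod 257 = 241
New hash = (174 + 241) mod 257 = 158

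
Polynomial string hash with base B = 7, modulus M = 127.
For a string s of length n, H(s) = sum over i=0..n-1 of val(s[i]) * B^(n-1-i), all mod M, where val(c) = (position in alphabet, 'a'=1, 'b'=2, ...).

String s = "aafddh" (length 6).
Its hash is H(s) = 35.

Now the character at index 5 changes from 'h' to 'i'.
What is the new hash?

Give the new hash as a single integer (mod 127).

val('h') = 8, val('i') = 9
Position k = 5, exponent = n-1-k = 0
B^0 mod M = 7^0 mod 127 = 1
Delta = (9 - 8) * 1 mod 127 = 1
New hash = (35 + 1) mod 127 = 36

Answer: 36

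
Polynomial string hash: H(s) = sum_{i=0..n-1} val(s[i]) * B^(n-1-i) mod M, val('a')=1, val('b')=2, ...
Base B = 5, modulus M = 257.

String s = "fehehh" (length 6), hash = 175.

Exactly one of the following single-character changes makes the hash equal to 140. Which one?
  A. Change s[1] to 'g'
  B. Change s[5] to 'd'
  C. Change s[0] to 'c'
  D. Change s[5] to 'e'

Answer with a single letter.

Answer: A

Derivation:
Option A: s[1]='e'->'g', delta=(7-5)*5^4 mod 257 = 222, hash=175+222 mod 257 = 140 <-- target
Option B: s[5]='h'->'d', delta=(4-8)*5^0 mod 257 = 253, hash=175+253 mod 257 = 171
Option C: s[0]='f'->'c', delta=(3-6)*5^5 mod 257 = 134, hash=175+134 mod 257 = 52
Option D: s[5]='h'->'e', delta=(5-8)*5^0 mod 257 = 254, hash=175+254 mod 257 = 172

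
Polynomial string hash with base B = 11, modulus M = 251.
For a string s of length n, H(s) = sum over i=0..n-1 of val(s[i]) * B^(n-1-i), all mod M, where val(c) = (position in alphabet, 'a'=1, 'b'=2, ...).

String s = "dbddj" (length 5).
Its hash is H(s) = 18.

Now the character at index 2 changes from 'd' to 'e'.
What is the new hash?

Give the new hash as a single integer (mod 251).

val('d') = 4, val('e') = 5
Position k = 2, exponent = n-1-k = 2
B^2 mod M = 11^2 mod 251 = 121
Delta = (5 - 4) * 121 mod 251 = 121
New hash = (18 + 121) mod 251 = 139

Answer: 139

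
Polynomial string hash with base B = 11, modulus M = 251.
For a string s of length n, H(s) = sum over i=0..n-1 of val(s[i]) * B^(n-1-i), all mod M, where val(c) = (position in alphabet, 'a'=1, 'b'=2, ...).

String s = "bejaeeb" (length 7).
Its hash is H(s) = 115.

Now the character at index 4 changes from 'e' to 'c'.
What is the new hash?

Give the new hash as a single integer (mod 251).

val('e') = 5, val('c') = 3
Position k = 4, exponent = n-1-k = 2
B^2 mod M = 11^2 mod 251 = 121
Delta = (3 - 5) * 121 mod 251 = 9
New hash = (115 + 9) mod 251 = 124

Answer: 124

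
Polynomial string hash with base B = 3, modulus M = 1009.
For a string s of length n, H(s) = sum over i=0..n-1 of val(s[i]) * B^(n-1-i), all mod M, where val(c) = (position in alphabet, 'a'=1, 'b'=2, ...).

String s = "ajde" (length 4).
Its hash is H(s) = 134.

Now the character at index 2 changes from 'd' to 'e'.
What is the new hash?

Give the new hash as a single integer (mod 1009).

Answer: 137

Derivation:
val('d') = 4, val('e') = 5
Position k = 2, exponent = n-1-k = 1
B^1 mod M = 3^1 mod 1009 = 3
Delta = (5 - 4) * 3 mod 1009 = 3
New hash = (134 + 3) mod 1009 = 137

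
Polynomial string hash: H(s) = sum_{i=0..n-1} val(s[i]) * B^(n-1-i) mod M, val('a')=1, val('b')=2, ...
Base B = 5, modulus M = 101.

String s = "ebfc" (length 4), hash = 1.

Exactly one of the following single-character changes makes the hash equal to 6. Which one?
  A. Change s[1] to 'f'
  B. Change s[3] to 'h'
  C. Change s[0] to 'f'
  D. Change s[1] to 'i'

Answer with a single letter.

Option A: s[1]='b'->'f', delta=(6-2)*5^2 mod 101 = 100, hash=1+100 mod 101 = 0
Option B: s[3]='c'->'h', delta=(8-3)*5^0 mod 101 = 5, hash=1+5 mod 101 = 6 <-- target
Option C: s[0]='e'->'f', delta=(6-5)*5^3 mod 101 = 24, hash=1+24 mod 101 = 25
Option D: s[1]='b'->'i', delta=(9-2)*5^2 mod 101 = 74, hash=1+74 mod 101 = 75

Answer: B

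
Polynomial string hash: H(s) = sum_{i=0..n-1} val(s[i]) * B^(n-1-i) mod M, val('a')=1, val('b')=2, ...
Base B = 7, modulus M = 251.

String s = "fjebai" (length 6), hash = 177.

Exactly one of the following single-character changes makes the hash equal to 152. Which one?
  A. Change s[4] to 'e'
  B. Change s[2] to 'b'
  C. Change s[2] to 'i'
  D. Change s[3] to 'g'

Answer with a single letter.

Option A: s[4]='a'->'e', delta=(5-1)*7^1 mod 251 = 28, hash=177+28 mod 251 = 205
Option B: s[2]='e'->'b', delta=(2-5)*7^3 mod 251 = 226, hash=177+226 mod 251 = 152 <-- target
Option C: s[2]='e'->'i', delta=(9-5)*7^3 mod 251 = 117, hash=177+117 mod 251 = 43
Option D: s[3]='b'->'g', delta=(7-2)*7^2 mod 251 = 245, hash=177+245 mod 251 = 171

Answer: B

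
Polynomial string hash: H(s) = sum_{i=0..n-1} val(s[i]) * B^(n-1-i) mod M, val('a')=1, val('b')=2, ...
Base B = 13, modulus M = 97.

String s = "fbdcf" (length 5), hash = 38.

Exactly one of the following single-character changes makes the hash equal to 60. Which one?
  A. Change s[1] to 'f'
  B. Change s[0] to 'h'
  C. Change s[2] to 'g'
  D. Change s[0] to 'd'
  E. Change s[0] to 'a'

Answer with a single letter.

Answer: C

Derivation:
Option A: s[1]='b'->'f', delta=(6-2)*13^3 mod 97 = 58, hash=38+58 mod 97 = 96
Option B: s[0]='f'->'h', delta=(8-6)*13^4 mod 97 = 86, hash=38+86 mod 97 = 27
Option C: s[2]='d'->'g', delta=(7-4)*13^2 mod 97 = 22, hash=38+22 mod 97 = 60 <-- target
Option D: s[0]='f'->'d', delta=(4-6)*13^4 mod 97 = 11, hash=38+11 mod 97 = 49
Option E: s[0]='f'->'a', delta=(1-6)*13^4 mod 97 = 76, hash=38+76 mod 97 = 17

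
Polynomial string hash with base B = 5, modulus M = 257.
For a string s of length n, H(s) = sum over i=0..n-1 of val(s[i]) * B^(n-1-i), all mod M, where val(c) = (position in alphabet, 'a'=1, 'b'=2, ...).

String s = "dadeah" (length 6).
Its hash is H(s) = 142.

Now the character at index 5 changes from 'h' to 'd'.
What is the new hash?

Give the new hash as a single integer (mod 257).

val('h') = 8, val('d') = 4
Position k = 5, exponent = n-1-k = 0
B^0 mod M = 5^0 mod 257 = 1
Delta = (4 - 8) * 1 mod 257 = 253
New hash = (142 + 253) mod 257 = 138

Answer: 138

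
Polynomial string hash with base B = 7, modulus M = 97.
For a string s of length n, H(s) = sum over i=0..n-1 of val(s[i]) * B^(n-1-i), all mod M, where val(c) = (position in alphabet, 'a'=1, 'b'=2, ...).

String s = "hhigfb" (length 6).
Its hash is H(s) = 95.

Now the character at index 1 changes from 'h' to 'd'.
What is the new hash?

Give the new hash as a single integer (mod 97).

val('h') = 8, val('d') = 4
Position k = 1, exponent = n-1-k = 4
B^4 mod M = 7^4 mod 97 = 73
Delta = (4 - 8) * 73 mod 97 = 96
New hash = (95 + 96) mod 97 = 94

Answer: 94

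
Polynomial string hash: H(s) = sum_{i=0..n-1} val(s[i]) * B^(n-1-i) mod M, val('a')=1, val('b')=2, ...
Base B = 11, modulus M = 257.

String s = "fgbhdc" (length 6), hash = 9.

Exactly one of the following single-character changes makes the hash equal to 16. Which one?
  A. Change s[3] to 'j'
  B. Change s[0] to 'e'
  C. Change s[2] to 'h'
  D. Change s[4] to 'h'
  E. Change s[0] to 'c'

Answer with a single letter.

Answer: E

Derivation:
Option A: s[3]='h'->'j', delta=(10-8)*11^2 mod 257 = 242, hash=9+242 mod 257 = 251
Option B: s[0]='f'->'e', delta=(5-6)*11^5 mod 257 = 88, hash=9+88 mod 257 = 97
Option C: s[2]='b'->'h', delta=(8-2)*11^3 mod 257 = 19, hash=9+19 mod 257 = 28
Option D: s[4]='d'->'h', delta=(8-4)*11^1 mod 257 = 44, hash=9+44 mod 257 = 53
Option E: s[0]='f'->'c', delta=(3-6)*11^5 mod 257 = 7, hash=9+7 mod 257 = 16 <-- target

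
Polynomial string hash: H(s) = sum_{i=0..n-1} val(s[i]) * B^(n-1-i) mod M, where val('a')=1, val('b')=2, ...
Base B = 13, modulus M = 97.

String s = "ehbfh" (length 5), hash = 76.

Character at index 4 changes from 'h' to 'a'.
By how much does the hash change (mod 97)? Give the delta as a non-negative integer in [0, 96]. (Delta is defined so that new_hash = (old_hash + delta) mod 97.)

Answer: 90

Derivation:
Delta formula: (val(new) - val(old)) * B^(n-1-k) mod M
  val('a') - val('h') = 1 - 8 = -7
  B^(n-1-k) = 13^0 mod 97 = 1
  Delta = -7 * 1 mod 97 = 90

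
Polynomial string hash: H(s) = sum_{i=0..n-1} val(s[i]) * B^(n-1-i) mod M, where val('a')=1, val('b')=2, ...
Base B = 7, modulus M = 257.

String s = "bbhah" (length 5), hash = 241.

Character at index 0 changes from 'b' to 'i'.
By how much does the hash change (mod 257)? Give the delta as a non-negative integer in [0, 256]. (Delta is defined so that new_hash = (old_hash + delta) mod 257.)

Answer: 102

Derivation:
Delta formula: (val(new) - val(old)) * B^(n-1-k) mod M
  val('i') - val('b') = 9 - 2 = 7
  B^(n-1-k) = 7^4 mod 257 = 88
  Delta = 7 * 88 mod 257 = 102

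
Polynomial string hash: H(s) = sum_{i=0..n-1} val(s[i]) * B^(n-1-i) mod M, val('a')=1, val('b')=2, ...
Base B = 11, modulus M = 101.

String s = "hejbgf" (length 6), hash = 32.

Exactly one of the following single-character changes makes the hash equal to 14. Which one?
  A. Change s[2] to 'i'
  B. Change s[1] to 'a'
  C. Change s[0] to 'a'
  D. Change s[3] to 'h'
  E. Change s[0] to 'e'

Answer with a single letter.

Option A: s[2]='j'->'i', delta=(9-10)*11^3 mod 101 = 83, hash=32+83 mod 101 = 14 <-- target
Option B: s[1]='e'->'a', delta=(1-5)*11^4 mod 101 = 16, hash=32+16 mod 101 = 48
Option C: s[0]='h'->'a', delta=(1-8)*11^5 mod 101 = 5, hash=32+5 mod 101 = 37
Option D: s[3]='b'->'h', delta=(8-2)*11^2 mod 101 = 19, hash=32+19 mod 101 = 51
Option E: s[0]='h'->'e', delta=(5-8)*11^5 mod 101 = 31, hash=32+31 mod 101 = 63

Answer: A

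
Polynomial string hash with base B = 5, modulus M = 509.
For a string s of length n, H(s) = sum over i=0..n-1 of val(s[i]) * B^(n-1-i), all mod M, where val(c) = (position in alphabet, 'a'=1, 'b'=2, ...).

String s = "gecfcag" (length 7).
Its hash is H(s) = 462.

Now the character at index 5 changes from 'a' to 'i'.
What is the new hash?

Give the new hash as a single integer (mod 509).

val('a') = 1, val('i') = 9
Position k = 5, exponent = n-1-k = 1
B^1 mod M = 5^1 mod 509 = 5
Delta = (9 - 1) * 5 mod 509 = 40
New hash = (462 + 40) mod 509 = 502

Answer: 502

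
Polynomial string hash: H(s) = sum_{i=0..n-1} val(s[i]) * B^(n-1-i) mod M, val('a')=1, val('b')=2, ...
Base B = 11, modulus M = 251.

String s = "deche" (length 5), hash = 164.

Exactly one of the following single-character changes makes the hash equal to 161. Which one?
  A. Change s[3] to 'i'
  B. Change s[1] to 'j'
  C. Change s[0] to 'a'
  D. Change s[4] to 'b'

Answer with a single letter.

Option A: s[3]='h'->'i', delta=(9-8)*11^1 mod 251 = 11, hash=164+11 mod 251 = 175
Option B: s[1]='e'->'j', delta=(10-5)*11^3 mod 251 = 129, hash=164+129 mod 251 = 42
Option C: s[0]='d'->'a', delta=(1-4)*11^4 mod 251 = 2, hash=164+2 mod 251 = 166
Option D: s[4]='e'->'b', delta=(2-5)*11^0 mod 251 = 248, hash=164+248 mod 251 = 161 <-- target

Answer: D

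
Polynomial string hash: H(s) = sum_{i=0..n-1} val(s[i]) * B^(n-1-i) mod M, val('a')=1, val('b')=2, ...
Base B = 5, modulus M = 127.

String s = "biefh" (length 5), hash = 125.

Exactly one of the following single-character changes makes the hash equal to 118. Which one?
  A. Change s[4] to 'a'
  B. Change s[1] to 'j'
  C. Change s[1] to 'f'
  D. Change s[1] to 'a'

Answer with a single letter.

Option A: s[4]='h'->'a', delta=(1-8)*5^0 mod 127 = 120, hash=125+120 mod 127 = 118 <-- target
Option B: s[1]='i'->'j', delta=(10-9)*5^3 mod 127 = 125, hash=125+125 mod 127 = 123
Option C: s[1]='i'->'f', delta=(6-9)*5^3 mod 127 = 6, hash=125+6 mod 127 = 4
Option D: s[1]='i'->'a', delta=(1-9)*5^3 mod 127 = 16, hash=125+16 mod 127 = 14

Answer: A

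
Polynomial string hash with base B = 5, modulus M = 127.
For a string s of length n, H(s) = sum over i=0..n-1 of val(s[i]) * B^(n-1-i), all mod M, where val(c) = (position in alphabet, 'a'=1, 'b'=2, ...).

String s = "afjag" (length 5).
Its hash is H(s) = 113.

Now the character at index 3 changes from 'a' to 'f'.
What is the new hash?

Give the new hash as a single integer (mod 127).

val('a') = 1, val('f') = 6
Position k = 3, exponent = n-1-k = 1
B^1 mod M = 5^1 mod 127 = 5
Delta = (6 - 1) * 5 mod 127 = 25
New hash = (113 + 25) mod 127 = 11

Answer: 11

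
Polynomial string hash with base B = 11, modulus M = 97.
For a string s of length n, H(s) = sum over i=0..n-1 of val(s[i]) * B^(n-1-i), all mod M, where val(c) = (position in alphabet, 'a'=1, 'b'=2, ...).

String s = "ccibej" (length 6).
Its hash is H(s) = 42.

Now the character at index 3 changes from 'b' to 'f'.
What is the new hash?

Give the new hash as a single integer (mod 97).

Answer: 41

Derivation:
val('b') = 2, val('f') = 6
Position k = 3, exponent = n-1-k = 2
B^2 mod M = 11^2 mod 97 = 24
Delta = (6 - 2) * 24 mod 97 = 96
New hash = (42 + 96) mod 97 = 41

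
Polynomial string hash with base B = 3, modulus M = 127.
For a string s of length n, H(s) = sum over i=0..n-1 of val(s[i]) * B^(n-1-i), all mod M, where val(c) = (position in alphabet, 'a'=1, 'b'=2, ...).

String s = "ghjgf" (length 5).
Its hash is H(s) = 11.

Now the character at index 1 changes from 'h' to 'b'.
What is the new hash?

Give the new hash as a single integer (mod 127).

Answer: 103

Derivation:
val('h') = 8, val('b') = 2
Position k = 1, exponent = n-1-k = 3
B^3 mod M = 3^3 mod 127 = 27
Delta = (2 - 8) * 27 mod 127 = 92
New hash = (11 + 92) mod 127 = 103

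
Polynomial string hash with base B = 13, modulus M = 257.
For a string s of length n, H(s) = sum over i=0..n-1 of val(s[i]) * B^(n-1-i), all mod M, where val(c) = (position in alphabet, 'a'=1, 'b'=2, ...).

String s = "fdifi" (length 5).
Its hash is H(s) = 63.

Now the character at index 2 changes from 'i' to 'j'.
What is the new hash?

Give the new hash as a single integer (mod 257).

Answer: 232

Derivation:
val('i') = 9, val('j') = 10
Position k = 2, exponent = n-1-k = 2
B^2 mod M = 13^2 mod 257 = 169
Delta = (10 - 9) * 169 mod 257 = 169
New hash = (63 + 169) mod 257 = 232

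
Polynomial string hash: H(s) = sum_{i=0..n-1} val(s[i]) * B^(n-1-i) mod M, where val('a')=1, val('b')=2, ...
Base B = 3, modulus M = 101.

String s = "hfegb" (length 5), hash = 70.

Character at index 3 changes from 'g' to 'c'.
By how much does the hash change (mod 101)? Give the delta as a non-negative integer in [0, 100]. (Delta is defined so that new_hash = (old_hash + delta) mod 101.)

Answer: 89

Derivation:
Delta formula: (val(new) - val(old)) * B^(n-1-k) mod M
  val('c') - val('g') = 3 - 7 = -4
  B^(n-1-k) = 3^1 mod 101 = 3
  Delta = -4 * 3 mod 101 = 89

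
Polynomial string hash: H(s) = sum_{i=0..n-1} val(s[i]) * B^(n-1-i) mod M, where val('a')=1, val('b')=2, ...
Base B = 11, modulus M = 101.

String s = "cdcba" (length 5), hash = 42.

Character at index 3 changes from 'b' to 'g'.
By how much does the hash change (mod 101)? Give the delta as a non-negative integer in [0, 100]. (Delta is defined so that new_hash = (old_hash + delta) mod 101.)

Delta formula: (val(new) - val(old)) * B^(n-1-k) mod M
  val('g') - val('b') = 7 - 2 = 5
  B^(n-1-k) = 11^1 mod 101 = 11
  Delta = 5 * 11 mod 101 = 55

Answer: 55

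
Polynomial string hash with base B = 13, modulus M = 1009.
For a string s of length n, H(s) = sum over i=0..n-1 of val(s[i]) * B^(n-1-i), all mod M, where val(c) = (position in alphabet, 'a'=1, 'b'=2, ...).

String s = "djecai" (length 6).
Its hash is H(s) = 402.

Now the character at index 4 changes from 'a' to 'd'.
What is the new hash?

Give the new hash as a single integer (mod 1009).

Answer: 441

Derivation:
val('a') = 1, val('d') = 4
Position k = 4, exponent = n-1-k = 1
B^1 mod M = 13^1 mod 1009 = 13
Delta = (4 - 1) * 13 mod 1009 = 39
New hash = (402 + 39) mod 1009 = 441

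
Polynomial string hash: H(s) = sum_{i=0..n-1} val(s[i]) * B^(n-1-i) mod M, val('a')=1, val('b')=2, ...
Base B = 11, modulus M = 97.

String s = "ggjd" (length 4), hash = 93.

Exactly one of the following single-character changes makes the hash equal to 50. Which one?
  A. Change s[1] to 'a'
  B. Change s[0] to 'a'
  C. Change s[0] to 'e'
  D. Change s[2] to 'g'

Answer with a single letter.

Answer: C

Derivation:
Option A: s[1]='g'->'a', delta=(1-7)*11^2 mod 97 = 50, hash=93+50 mod 97 = 46
Option B: s[0]='g'->'a', delta=(1-7)*11^3 mod 97 = 65, hash=93+65 mod 97 = 61
Option C: s[0]='g'->'e', delta=(5-7)*11^3 mod 97 = 54, hash=93+54 mod 97 = 50 <-- target
Option D: s[2]='j'->'g', delta=(7-10)*11^1 mod 97 = 64, hash=93+64 mod 97 = 60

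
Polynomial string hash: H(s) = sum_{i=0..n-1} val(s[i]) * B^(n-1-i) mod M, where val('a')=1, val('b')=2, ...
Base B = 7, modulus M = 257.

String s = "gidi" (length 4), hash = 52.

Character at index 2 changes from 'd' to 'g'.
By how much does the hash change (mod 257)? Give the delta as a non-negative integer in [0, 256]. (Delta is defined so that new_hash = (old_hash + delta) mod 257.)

Answer: 21

Derivation:
Delta formula: (val(new) - val(old)) * B^(n-1-k) mod M
  val('g') - val('d') = 7 - 4 = 3
  B^(n-1-k) = 7^1 mod 257 = 7
  Delta = 3 * 7 mod 257 = 21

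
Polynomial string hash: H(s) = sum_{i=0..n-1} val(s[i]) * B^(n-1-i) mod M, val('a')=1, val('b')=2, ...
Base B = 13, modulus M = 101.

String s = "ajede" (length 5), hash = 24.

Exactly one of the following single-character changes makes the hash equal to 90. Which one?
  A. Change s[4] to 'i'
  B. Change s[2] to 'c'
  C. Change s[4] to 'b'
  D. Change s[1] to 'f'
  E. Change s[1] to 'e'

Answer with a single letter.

Option A: s[4]='e'->'i', delta=(9-5)*13^0 mod 101 = 4, hash=24+4 mod 101 = 28
Option B: s[2]='e'->'c', delta=(3-5)*13^2 mod 101 = 66, hash=24+66 mod 101 = 90 <-- target
Option C: s[4]='e'->'b', delta=(2-5)*13^0 mod 101 = 98, hash=24+98 mod 101 = 21
Option D: s[1]='j'->'f', delta=(6-10)*13^3 mod 101 = 100, hash=24+100 mod 101 = 23
Option E: s[1]='j'->'e', delta=(5-10)*13^3 mod 101 = 24, hash=24+24 mod 101 = 48

Answer: B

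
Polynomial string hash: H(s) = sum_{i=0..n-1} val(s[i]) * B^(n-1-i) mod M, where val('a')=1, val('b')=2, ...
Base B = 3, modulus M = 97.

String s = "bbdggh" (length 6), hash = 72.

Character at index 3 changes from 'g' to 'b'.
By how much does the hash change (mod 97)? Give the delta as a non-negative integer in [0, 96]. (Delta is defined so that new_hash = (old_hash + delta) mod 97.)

Answer: 52

Derivation:
Delta formula: (val(new) - val(old)) * B^(n-1-k) mod M
  val('b') - val('g') = 2 - 7 = -5
  B^(n-1-k) = 3^2 mod 97 = 9
  Delta = -5 * 9 mod 97 = 52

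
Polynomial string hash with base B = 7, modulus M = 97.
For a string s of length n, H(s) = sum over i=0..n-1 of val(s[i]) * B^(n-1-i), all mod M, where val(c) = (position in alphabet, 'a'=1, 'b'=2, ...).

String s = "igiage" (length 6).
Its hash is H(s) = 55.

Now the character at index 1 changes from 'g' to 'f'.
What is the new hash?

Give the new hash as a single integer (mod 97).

val('g') = 7, val('f') = 6
Position k = 1, exponent = n-1-k = 4
B^4 mod M = 7^4 mod 97 = 73
Delta = (6 - 7) * 73 mod 97 = 24
New hash = (55 + 24) mod 97 = 79

Answer: 79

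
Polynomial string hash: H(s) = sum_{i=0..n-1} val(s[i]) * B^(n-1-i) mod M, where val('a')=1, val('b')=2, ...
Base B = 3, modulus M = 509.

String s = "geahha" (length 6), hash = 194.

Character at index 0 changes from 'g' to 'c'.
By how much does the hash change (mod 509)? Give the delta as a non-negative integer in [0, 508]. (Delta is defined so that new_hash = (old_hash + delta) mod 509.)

Answer: 46

Derivation:
Delta formula: (val(new) - val(old)) * B^(n-1-k) mod M
  val('c') - val('g') = 3 - 7 = -4
  B^(n-1-k) = 3^5 mod 509 = 243
  Delta = -4 * 243 mod 509 = 46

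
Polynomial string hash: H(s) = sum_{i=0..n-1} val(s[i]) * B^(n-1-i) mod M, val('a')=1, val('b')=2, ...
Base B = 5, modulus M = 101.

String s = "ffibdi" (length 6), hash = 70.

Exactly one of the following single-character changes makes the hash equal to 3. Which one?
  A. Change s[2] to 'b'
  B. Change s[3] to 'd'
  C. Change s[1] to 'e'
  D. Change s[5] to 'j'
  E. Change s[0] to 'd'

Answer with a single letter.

Option A: s[2]='i'->'b', delta=(2-9)*5^3 mod 101 = 34, hash=70+34 mod 101 = 3 <-- target
Option B: s[3]='b'->'d', delta=(4-2)*5^2 mod 101 = 50, hash=70+50 mod 101 = 19
Option C: s[1]='f'->'e', delta=(5-6)*5^4 mod 101 = 82, hash=70+82 mod 101 = 51
Option D: s[5]='i'->'j', delta=(10-9)*5^0 mod 101 = 1, hash=70+1 mod 101 = 71
Option E: s[0]='f'->'d', delta=(4-6)*5^5 mod 101 = 12, hash=70+12 mod 101 = 82

Answer: A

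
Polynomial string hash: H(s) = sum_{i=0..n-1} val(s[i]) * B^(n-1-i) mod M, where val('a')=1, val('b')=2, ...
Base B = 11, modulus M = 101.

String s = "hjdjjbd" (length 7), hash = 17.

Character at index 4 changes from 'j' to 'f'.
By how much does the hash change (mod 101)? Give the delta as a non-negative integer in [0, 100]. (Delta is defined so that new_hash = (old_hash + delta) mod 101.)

Delta formula: (val(new) - val(old)) * B^(n-1-k) mod M
  val('f') - val('j') = 6 - 10 = -4
  B^(n-1-k) = 11^2 mod 101 = 20
  Delta = -4 * 20 mod 101 = 21

Answer: 21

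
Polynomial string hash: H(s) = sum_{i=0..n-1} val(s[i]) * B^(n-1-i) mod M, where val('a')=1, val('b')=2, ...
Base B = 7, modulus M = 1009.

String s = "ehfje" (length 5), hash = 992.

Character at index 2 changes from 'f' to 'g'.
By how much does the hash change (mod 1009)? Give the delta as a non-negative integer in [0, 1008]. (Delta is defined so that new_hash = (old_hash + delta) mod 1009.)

Delta formula: (val(new) - val(old)) * B^(n-1-k) mod M
  val('g') - val('f') = 7 - 6 = 1
  B^(n-1-k) = 7^2 mod 1009 = 49
  Delta = 1 * 49 mod 1009 = 49

Answer: 49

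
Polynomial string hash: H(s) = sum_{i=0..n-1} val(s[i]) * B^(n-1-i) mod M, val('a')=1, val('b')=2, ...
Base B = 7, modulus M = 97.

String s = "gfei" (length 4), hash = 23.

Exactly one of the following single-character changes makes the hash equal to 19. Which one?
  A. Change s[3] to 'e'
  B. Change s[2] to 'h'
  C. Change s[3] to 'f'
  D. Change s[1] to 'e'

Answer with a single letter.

Option A: s[3]='i'->'e', delta=(5-9)*7^0 mod 97 = 93, hash=23+93 mod 97 = 19 <-- target
Option B: s[2]='e'->'h', delta=(8-5)*7^1 mod 97 = 21, hash=23+21 mod 97 = 44
Option C: s[3]='i'->'f', delta=(6-9)*7^0 mod 97 = 94, hash=23+94 mod 97 = 20
Option D: s[1]='f'->'e', delta=(5-6)*7^2 mod 97 = 48, hash=23+48 mod 97 = 71

Answer: A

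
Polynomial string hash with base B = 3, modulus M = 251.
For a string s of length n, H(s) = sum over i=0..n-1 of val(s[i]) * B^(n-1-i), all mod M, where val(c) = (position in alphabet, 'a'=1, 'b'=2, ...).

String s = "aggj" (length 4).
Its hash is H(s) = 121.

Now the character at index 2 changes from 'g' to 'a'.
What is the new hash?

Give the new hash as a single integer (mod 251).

Answer: 103

Derivation:
val('g') = 7, val('a') = 1
Position k = 2, exponent = n-1-k = 1
B^1 mod M = 3^1 mod 251 = 3
Delta = (1 - 7) * 3 mod 251 = 233
New hash = (121 + 233) mod 251 = 103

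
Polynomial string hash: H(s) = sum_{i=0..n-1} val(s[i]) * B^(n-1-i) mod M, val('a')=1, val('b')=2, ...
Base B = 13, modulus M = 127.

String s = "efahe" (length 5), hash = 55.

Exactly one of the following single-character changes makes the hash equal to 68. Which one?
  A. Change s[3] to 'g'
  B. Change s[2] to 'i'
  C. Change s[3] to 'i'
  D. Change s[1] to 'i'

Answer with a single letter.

Answer: C

Derivation:
Option A: s[3]='h'->'g', delta=(7-8)*13^1 mod 127 = 114, hash=55+114 mod 127 = 42
Option B: s[2]='a'->'i', delta=(9-1)*13^2 mod 127 = 82, hash=55+82 mod 127 = 10
Option C: s[3]='h'->'i', delta=(9-8)*13^1 mod 127 = 13, hash=55+13 mod 127 = 68 <-- target
Option D: s[1]='f'->'i', delta=(9-6)*13^3 mod 127 = 114, hash=55+114 mod 127 = 42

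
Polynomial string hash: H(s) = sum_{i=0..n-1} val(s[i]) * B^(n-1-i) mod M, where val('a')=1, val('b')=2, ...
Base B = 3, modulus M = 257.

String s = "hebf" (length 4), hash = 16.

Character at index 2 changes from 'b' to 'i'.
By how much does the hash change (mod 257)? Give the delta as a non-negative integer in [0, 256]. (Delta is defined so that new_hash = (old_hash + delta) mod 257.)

Answer: 21

Derivation:
Delta formula: (val(new) - val(old)) * B^(n-1-k) mod M
  val('i') - val('b') = 9 - 2 = 7
  B^(n-1-k) = 3^1 mod 257 = 3
  Delta = 7 * 3 mod 257 = 21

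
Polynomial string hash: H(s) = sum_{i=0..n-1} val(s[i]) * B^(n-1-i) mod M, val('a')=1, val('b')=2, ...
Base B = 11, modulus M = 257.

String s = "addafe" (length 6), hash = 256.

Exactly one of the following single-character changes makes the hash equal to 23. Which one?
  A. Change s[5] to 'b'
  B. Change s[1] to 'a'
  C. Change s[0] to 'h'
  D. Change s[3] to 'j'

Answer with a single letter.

Answer: B

Derivation:
Option A: s[5]='e'->'b', delta=(2-5)*11^0 mod 257 = 254, hash=256+254 mod 257 = 253
Option B: s[1]='d'->'a', delta=(1-4)*11^4 mod 257 = 24, hash=256+24 mod 257 = 23 <-- target
Option C: s[0]='a'->'h', delta=(8-1)*11^5 mod 257 = 155, hash=256+155 mod 257 = 154
Option D: s[3]='a'->'j', delta=(10-1)*11^2 mod 257 = 61, hash=256+61 mod 257 = 60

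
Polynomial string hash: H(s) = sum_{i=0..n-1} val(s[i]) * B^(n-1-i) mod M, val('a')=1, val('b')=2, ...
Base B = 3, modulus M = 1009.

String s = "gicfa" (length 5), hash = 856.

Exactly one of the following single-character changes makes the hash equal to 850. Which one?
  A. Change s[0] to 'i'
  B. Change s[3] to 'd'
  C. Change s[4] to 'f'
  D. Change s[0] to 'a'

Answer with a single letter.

Option A: s[0]='g'->'i', delta=(9-7)*3^4 mod 1009 = 162, hash=856+162 mod 1009 = 9
Option B: s[3]='f'->'d', delta=(4-6)*3^1 mod 1009 = 1003, hash=856+1003 mod 1009 = 850 <-- target
Option C: s[4]='a'->'f', delta=(6-1)*3^0 mod 1009 = 5, hash=856+5 mod 1009 = 861
Option D: s[0]='g'->'a', delta=(1-7)*3^4 mod 1009 = 523, hash=856+523 mod 1009 = 370

Answer: B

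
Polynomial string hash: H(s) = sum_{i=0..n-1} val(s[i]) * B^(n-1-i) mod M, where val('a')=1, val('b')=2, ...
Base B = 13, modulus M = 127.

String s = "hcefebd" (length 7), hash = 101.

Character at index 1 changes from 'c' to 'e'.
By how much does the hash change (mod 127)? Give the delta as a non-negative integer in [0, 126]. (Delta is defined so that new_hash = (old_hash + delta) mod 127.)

Answer: 17

Derivation:
Delta formula: (val(new) - val(old)) * B^(n-1-k) mod M
  val('e') - val('c') = 5 - 3 = 2
  B^(n-1-k) = 13^5 mod 127 = 72
  Delta = 2 * 72 mod 127 = 17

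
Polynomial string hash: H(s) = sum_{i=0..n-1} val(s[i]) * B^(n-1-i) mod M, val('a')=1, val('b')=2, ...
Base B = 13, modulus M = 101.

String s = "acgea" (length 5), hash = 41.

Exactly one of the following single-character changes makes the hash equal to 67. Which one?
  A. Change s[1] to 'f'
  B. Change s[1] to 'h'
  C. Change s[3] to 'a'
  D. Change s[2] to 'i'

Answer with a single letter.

Answer: A

Derivation:
Option A: s[1]='c'->'f', delta=(6-3)*13^3 mod 101 = 26, hash=41+26 mod 101 = 67 <-- target
Option B: s[1]='c'->'h', delta=(8-3)*13^3 mod 101 = 77, hash=41+77 mod 101 = 17
Option C: s[3]='e'->'a', delta=(1-5)*13^1 mod 101 = 49, hash=41+49 mod 101 = 90
Option D: s[2]='g'->'i', delta=(9-7)*13^2 mod 101 = 35, hash=41+35 mod 101 = 76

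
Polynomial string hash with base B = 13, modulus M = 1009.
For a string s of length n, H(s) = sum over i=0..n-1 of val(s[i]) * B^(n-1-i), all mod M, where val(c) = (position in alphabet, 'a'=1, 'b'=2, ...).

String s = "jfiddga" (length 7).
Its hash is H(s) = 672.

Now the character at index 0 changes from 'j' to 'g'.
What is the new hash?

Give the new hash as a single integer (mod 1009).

val('j') = 10, val('g') = 7
Position k = 0, exponent = n-1-k = 6
B^6 mod M = 13^6 mod 1009 = 762
Delta = (7 - 10) * 762 mod 1009 = 741
New hash = (672 + 741) mod 1009 = 404

Answer: 404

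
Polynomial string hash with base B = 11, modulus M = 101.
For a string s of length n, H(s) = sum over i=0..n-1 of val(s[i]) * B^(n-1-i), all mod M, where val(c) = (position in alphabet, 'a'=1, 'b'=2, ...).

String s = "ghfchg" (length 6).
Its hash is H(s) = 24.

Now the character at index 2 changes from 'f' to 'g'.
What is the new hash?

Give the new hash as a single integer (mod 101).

val('f') = 6, val('g') = 7
Position k = 2, exponent = n-1-k = 3
B^3 mod M = 11^3 mod 101 = 18
Delta = (7 - 6) * 18 mod 101 = 18
New hash = (24 + 18) mod 101 = 42

Answer: 42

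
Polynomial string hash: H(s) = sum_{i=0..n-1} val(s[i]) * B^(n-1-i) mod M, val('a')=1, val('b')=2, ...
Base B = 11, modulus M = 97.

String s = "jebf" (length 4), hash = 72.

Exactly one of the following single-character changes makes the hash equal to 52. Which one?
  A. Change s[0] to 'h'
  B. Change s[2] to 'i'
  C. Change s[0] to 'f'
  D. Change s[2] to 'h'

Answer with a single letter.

Answer: B

Derivation:
Option A: s[0]='j'->'h', delta=(8-10)*11^3 mod 97 = 54, hash=72+54 mod 97 = 29
Option B: s[2]='b'->'i', delta=(9-2)*11^1 mod 97 = 77, hash=72+77 mod 97 = 52 <-- target
Option C: s[0]='j'->'f', delta=(6-10)*11^3 mod 97 = 11, hash=72+11 mod 97 = 83
Option D: s[2]='b'->'h', delta=(8-2)*11^1 mod 97 = 66, hash=72+66 mod 97 = 41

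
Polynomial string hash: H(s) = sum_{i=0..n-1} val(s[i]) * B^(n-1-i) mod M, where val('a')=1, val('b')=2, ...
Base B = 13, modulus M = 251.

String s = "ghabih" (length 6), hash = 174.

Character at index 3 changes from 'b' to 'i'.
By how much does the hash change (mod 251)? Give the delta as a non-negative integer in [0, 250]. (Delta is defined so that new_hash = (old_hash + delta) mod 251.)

Answer: 179

Derivation:
Delta formula: (val(new) - val(old)) * B^(n-1-k) mod M
  val('i') - val('b') = 9 - 2 = 7
  B^(n-1-k) = 13^2 mod 251 = 169
  Delta = 7 * 169 mod 251 = 179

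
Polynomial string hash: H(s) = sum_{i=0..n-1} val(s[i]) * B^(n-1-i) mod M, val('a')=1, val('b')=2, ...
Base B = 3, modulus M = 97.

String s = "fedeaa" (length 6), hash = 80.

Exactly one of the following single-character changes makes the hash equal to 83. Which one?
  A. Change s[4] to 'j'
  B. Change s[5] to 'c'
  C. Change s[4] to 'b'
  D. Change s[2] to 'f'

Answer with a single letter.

Option A: s[4]='a'->'j', delta=(10-1)*3^1 mod 97 = 27, hash=80+27 mod 97 = 10
Option B: s[5]='a'->'c', delta=(3-1)*3^0 mod 97 = 2, hash=80+2 mod 97 = 82
Option C: s[4]='a'->'b', delta=(2-1)*3^1 mod 97 = 3, hash=80+3 mod 97 = 83 <-- target
Option D: s[2]='d'->'f', delta=(6-4)*3^3 mod 97 = 54, hash=80+54 mod 97 = 37

Answer: C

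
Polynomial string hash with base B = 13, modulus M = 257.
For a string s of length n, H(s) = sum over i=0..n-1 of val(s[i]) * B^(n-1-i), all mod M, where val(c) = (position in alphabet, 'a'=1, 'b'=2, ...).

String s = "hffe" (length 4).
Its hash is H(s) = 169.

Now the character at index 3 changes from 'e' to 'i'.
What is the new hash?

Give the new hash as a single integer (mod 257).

Answer: 173

Derivation:
val('e') = 5, val('i') = 9
Position k = 3, exponent = n-1-k = 0
B^0 mod M = 13^0 mod 257 = 1
Delta = (9 - 5) * 1 mod 257 = 4
New hash = (169 + 4) mod 257 = 173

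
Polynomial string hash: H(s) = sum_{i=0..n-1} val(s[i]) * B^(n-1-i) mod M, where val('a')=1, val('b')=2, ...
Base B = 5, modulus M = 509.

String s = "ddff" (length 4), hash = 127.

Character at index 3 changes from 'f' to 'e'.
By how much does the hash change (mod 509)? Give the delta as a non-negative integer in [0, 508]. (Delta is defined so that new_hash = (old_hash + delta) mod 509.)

Delta formula: (val(new) - val(old)) * B^(n-1-k) mod M
  val('e') - val('f') = 5 - 6 = -1
  B^(n-1-k) = 5^0 mod 509 = 1
  Delta = -1 * 1 mod 509 = 508

Answer: 508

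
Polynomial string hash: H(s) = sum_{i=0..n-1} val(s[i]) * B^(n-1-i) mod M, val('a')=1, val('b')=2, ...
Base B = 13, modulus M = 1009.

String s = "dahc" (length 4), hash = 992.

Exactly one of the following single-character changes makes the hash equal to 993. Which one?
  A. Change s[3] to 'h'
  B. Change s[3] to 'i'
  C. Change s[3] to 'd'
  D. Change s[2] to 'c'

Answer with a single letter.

Answer: C

Derivation:
Option A: s[3]='c'->'h', delta=(8-3)*13^0 mod 1009 = 5, hash=992+5 mod 1009 = 997
Option B: s[3]='c'->'i', delta=(9-3)*13^0 mod 1009 = 6, hash=992+6 mod 1009 = 998
Option C: s[3]='c'->'d', delta=(4-3)*13^0 mod 1009 = 1, hash=992+1 mod 1009 = 993 <-- target
Option D: s[2]='h'->'c', delta=(3-8)*13^1 mod 1009 = 944, hash=992+944 mod 1009 = 927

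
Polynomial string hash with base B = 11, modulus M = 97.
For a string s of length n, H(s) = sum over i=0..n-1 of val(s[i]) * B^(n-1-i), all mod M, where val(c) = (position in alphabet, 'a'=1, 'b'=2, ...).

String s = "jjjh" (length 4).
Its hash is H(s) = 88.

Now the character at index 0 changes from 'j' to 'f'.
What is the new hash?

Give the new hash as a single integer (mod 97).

Answer: 2

Derivation:
val('j') = 10, val('f') = 6
Position k = 0, exponent = n-1-k = 3
B^3 mod M = 11^3 mod 97 = 70
Delta = (6 - 10) * 70 mod 97 = 11
New hash = (88 + 11) mod 97 = 2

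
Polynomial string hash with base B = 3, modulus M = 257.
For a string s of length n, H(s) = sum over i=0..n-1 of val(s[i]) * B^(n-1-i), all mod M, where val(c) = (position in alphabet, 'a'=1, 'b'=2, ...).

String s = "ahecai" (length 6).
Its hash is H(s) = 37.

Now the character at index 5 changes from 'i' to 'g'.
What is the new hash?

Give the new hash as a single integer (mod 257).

val('i') = 9, val('g') = 7
Position k = 5, exponent = n-1-k = 0
B^0 mod M = 3^0 mod 257 = 1
Delta = (7 - 9) * 1 mod 257 = 255
New hash = (37 + 255) mod 257 = 35

Answer: 35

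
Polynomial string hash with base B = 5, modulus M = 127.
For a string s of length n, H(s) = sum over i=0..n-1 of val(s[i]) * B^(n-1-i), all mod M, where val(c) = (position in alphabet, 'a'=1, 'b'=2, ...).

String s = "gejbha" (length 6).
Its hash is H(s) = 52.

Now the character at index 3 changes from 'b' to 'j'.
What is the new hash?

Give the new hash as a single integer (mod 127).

Answer: 125

Derivation:
val('b') = 2, val('j') = 10
Position k = 3, exponent = n-1-k = 2
B^2 mod M = 5^2 mod 127 = 25
Delta = (10 - 2) * 25 mod 127 = 73
New hash = (52 + 73) mod 127 = 125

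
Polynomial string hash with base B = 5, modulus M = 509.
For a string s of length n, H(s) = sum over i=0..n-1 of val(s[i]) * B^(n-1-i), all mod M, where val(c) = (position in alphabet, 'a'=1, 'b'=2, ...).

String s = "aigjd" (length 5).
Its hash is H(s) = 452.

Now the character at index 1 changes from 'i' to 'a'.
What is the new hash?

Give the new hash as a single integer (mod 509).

Answer: 470

Derivation:
val('i') = 9, val('a') = 1
Position k = 1, exponent = n-1-k = 3
B^3 mod M = 5^3 mod 509 = 125
Delta = (1 - 9) * 125 mod 509 = 18
New hash = (452 + 18) mod 509 = 470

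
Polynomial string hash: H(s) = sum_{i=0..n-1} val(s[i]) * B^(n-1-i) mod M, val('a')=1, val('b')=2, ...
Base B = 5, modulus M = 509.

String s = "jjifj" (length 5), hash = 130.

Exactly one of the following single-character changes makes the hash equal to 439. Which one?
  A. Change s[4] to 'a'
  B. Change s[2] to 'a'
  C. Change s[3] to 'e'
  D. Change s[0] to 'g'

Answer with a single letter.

Option A: s[4]='j'->'a', delta=(1-10)*5^0 mod 509 = 500, hash=130+500 mod 509 = 121
Option B: s[2]='i'->'a', delta=(1-9)*5^2 mod 509 = 309, hash=130+309 mod 509 = 439 <-- target
Option C: s[3]='f'->'e', delta=(5-6)*5^1 mod 509 = 504, hash=130+504 mod 509 = 125
Option D: s[0]='j'->'g', delta=(7-10)*5^4 mod 509 = 161, hash=130+161 mod 509 = 291

Answer: B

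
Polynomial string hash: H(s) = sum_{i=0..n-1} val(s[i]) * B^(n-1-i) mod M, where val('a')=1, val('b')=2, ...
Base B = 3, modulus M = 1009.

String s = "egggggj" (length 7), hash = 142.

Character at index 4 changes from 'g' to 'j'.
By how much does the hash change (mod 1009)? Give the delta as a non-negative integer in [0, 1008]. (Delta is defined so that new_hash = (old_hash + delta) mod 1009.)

Delta formula: (val(new) - val(old)) * B^(n-1-k) mod M
  val('j') - val('g') = 10 - 7 = 3
  B^(n-1-k) = 3^2 mod 1009 = 9
  Delta = 3 * 9 mod 1009 = 27

Answer: 27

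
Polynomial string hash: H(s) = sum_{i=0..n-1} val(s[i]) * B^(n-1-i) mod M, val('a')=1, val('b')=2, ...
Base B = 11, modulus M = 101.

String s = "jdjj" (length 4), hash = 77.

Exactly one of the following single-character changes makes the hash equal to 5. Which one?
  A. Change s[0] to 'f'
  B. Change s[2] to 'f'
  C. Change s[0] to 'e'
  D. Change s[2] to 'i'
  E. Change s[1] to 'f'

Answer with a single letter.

Answer: A

Derivation:
Option A: s[0]='j'->'f', delta=(6-10)*11^3 mod 101 = 29, hash=77+29 mod 101 = 5 <-- target
Option B: s[2]='j'->'f', delta=(6-10)*11^1 mod 101 = 57, hash=77+57 mod 101 = 33
Option C: s[0]='j'->'e', delta=(5-10)*11^3 mod 101 = 11, hash=77+11 mod 101 = 88
Option D: s[2]='j'->'i', delta=(9-10)*11^1 mod 101 = 90, hash=77+90 mod 101 = 66
Option E: s[1]='d'->'f', delta=(6-4)*11^2 mod 101 = 40, hash=77+40 mod 101 = 16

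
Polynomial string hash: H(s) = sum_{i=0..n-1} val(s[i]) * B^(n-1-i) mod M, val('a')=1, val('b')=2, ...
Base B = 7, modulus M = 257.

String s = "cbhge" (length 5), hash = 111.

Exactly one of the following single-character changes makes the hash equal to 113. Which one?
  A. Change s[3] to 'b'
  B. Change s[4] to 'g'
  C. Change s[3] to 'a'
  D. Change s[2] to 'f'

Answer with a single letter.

Option A: s[3]='g'->'b', delta=(2-7)*7^1 mod 257 = 222, hash=111+222 mod 257 = 76
Option B: s[4]='e'->'g', delta=(7-5)*7^0 mod 257 = 2, hash=111+2 mod 257 = 113 <-- target
Option C: s[3]='g'->'a', delta=(1-7)*7^1 mod 257 = 215, hash=111+215 mod 257 = 69
Option D: s[2]='h'->'f', delta=(6-8)*7^2 mod 257 = 159, hash=111+159 mod 257 = 13

Answer: B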